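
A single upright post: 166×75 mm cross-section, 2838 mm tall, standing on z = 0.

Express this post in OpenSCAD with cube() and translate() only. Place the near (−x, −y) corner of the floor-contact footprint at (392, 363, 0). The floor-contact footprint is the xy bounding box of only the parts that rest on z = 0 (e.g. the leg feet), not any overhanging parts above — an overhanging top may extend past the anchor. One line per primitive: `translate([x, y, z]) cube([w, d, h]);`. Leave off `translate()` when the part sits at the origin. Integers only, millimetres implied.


translate([392, 363, 0]) cube([166, 75, 2838]);


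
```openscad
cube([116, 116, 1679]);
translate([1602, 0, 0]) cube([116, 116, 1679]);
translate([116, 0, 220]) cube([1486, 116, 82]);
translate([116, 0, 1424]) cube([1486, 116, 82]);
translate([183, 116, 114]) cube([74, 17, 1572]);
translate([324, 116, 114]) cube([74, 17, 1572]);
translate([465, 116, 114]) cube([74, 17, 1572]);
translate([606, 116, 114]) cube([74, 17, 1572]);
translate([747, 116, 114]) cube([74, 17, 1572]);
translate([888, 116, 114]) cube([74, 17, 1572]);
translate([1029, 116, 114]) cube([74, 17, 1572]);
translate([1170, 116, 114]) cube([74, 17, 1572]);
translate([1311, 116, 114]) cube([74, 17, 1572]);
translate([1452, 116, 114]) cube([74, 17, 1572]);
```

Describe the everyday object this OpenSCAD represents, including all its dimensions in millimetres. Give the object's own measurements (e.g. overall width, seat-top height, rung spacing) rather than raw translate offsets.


A fence section. Two 116×116 mm posts, 1679 mm tall, stand on the floor with a clear span of 1486 mm between their inner faces. Two horizontal rails of 116×82 mm section span the gap between the posts with their undersides at z = 220 mm and z = 1424 mm, flush with the posts' −y face. 10 pickets, each 74 mm wide, 17 mm thick and 1572 mm tall, are fixed to the +y face of the rails with their bottoms at z = 114 mm, spaced across the span with a 67 mm gap after the −x post and between neighbouring pickets, with 76 mm left before the +x post.


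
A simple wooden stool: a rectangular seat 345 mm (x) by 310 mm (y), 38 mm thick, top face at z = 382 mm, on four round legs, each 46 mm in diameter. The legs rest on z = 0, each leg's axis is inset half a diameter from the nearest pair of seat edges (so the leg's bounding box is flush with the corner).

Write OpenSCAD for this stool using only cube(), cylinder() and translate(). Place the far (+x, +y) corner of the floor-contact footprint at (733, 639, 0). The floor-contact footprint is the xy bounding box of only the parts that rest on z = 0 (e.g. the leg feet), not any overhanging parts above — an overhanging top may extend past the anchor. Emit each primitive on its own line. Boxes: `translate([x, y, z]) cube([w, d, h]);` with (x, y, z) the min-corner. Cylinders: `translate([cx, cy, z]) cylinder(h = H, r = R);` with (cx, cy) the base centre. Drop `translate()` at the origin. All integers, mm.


// leg_h = 382 - 38 = 344
translate([388, 329, 344]) cube([345, 310, 38]);
translate([411, 352, 0]) cylinder(h = 344, r = 23);
translate([710, 352, 0]) cylinder(h = 344, r = 23);
translate([411, 616, 0]) cylinder(h = 344, r = 23);
translate([710, 616, 0]) cylinder(h = 344, r = 23);


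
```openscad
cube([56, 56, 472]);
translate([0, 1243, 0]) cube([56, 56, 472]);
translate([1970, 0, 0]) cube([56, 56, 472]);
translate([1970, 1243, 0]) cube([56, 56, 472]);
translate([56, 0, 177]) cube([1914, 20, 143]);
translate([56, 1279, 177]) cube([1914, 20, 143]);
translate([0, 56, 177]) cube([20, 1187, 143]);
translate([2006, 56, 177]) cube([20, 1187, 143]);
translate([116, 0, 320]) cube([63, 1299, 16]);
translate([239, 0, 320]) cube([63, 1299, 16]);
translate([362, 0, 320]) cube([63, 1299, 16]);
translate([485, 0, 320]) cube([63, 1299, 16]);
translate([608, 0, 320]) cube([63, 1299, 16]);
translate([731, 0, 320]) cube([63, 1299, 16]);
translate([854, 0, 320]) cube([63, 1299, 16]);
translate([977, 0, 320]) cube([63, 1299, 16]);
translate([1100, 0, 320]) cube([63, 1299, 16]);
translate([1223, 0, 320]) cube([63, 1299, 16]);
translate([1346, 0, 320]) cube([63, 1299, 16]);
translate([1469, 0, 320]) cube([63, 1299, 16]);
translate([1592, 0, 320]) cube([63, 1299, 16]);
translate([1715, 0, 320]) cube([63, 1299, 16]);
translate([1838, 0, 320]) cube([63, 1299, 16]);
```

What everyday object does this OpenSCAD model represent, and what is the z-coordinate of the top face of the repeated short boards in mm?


A bed frame. The slat-top height is 336 mm.

Four posts, four rails, and a row of slats — a bed frame. Slats sit on the rails at z = 177 + 143 = 320; with slat thickness 16, the top is 336 mm.


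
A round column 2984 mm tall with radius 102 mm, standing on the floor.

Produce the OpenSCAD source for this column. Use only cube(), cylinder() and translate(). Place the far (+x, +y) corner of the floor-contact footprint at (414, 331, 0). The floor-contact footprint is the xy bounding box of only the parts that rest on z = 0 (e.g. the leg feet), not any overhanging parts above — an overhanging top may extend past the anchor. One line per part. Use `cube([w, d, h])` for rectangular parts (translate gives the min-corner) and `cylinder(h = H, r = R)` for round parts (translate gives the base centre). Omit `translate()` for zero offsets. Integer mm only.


translate([312, 229, 0]) cylinder(h = 2984, r = 102);


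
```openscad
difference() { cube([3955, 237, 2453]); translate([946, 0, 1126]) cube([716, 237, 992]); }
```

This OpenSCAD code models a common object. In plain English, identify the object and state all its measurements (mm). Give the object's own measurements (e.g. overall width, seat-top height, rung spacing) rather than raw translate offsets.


A wall 3955 mm long (x), 237 mm thick (y), 2453 mm tall, with a rectangular window opening cut through it. The opening is 716 mm wide and 992 mm tall; its sill is at z = 1126 mm and its near (−x) edge is 946 mm from the wall's −x end. The opening passes through the full wall thickness.


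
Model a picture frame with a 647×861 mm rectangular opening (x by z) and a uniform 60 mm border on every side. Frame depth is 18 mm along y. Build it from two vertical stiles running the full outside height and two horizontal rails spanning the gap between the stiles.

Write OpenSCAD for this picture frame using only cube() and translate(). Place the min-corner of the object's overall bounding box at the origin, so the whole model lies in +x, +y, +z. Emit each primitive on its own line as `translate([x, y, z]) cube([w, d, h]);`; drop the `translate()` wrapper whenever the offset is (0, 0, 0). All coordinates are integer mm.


cube([60, 18, 981]);
translate([707, 0, 0]) cube([60, 18, 981]);
translate([60, 0, 0]) cube([647, 18, 60]);
translate([60, 0, 921]) cube([647, 18, 60]);


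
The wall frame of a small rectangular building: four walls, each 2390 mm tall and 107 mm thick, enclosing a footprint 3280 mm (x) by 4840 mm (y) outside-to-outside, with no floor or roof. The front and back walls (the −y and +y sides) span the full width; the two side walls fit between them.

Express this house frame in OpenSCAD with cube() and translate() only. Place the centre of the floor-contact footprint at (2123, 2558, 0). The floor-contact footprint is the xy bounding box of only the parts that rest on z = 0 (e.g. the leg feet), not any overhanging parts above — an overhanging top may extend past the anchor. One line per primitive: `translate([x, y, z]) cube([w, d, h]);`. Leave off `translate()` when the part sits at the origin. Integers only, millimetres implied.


translate([483, 138, 0]) cube([3280, 107, 2390]);
translate([483, 4871, 0]) cube([3280, 107, 2390]);
translate([483, 245, 0]) cube([107, 4626, 2390]);
translate([3656, 245, 0]) cube([107, 4626, 2390]);


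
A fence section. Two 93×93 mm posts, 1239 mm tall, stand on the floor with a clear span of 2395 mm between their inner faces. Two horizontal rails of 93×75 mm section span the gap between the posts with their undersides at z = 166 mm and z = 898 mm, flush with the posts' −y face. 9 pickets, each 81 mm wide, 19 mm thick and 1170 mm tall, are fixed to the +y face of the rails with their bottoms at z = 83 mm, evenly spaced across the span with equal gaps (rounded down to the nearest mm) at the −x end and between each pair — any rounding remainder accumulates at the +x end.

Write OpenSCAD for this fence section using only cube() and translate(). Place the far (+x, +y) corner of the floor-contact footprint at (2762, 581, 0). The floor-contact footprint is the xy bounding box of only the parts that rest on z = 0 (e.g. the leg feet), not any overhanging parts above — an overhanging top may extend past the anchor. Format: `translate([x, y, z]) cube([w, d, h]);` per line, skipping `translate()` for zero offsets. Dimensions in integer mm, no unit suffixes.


translate([181, 488, 0]) cube([93, 93, 1239]);
translate([2669, 488, 0]) cube([93, 93, 1239]);
translate([274, 488, 166]) cube([2395, 93, 75]);
translate([274, 488, 898]) cube([2395, 93, 75]);
translate([440, 581, 83]) cube([81, 19, 1170]);
translate([687, 581, 83]) cube([81, 19, 1170]);
translate([934, 581, 83]) cube([81, 19, 1170]);
translate([1181, 581, 83]) cube([81, 19, 1170]);
translate([1428, 581, 83]) cube([81, 19, 1170]);
translate([1675, 581, 83]) cube([81, 19, 1170]);
translate([1922, 581, 83]) cube([81, 19, 1170]);
translate([2169, 581, 83]) cube([81, 19, 1170]);
translate([2416, 581, 83]) cube([81, 19, 1170]);


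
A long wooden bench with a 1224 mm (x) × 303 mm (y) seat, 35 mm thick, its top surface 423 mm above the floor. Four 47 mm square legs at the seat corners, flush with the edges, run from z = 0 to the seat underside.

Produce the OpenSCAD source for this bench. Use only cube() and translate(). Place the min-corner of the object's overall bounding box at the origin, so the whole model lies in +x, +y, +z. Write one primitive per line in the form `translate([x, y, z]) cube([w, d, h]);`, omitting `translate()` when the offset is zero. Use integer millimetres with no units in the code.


// leg_h = 423 − 35 = 388
translate([0, 0, 388]) cube([1224, 303, 35]);
cube([47, 47, 388]);
translate([0, 256, 0]) cube([47, 47, 388]);
translate([1177, 0, 0]) cube([47, 47, 388]);
translate([1177, 256, 0]) cube([47, 47, 388]);


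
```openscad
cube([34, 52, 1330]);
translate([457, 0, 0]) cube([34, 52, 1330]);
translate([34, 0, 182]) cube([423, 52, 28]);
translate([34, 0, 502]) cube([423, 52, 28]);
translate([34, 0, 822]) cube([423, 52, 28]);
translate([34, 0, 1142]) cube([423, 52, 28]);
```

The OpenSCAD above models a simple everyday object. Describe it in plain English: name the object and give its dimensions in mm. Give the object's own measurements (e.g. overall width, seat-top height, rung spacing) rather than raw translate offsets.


A straight ladder. Two 34×52 mm vertical rails, 1330 mm tall, stand 491 mm apart (outside-to-outside) with their front faces coplanar on the −y side. 4 rungs, each 52 mm deep and 28 mm tall, span between the inner faces of the rails, front faces flush with the rails. The lowest rung's underside is at z = 182 mm and rungs are spaced 320 mm apart (underside to underside).


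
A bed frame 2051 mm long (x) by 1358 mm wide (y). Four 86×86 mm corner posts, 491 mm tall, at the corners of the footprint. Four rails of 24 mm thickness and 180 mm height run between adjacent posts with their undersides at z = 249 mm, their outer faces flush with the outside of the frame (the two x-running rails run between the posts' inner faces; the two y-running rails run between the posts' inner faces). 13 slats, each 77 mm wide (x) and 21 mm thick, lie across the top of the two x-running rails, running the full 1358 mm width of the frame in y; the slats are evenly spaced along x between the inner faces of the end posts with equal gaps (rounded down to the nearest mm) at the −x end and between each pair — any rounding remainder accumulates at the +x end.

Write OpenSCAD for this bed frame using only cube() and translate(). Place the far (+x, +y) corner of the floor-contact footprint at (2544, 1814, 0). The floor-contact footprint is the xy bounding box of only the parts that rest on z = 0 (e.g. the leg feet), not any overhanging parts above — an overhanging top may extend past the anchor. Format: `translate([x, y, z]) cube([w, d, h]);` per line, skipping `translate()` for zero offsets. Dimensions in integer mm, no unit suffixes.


// slat z = rail_z + rail_h = 249 + 180 = 429
// slat gap = ⌊(1879 − 13·77) / 14⌋ = 62
translate([493, 456, 0]) cube([86, 86, 491]);
translate([493, 1728, 0]) cube([86, 86, 491]);
translate([2458, 456, 0]) cube([86, 86, 491]);
translate([2458, 1728, 0]) cube([86, 86, 491]);
translate([579, 456, 249]) cube([1879, 24, 180]);
translate([579, 1790, 249]) cube([1879, 24, 180]);
translate([493, 542, 249]) cube([24, 1186, 180]);
translate([2520, 542, 249]) cube([24, 1186, 180]);
translate([641, 456, 429]) cube([77, 1358, 21]);
translate([780, 456, 429]) cube([77, 1358, 21]);
translate([919, 456, 429]) cube([77, 1358, 21]);
translate([1058, 456, 429]) cube([77, 1358, 21]);
translate([1197, 456, 429]) cube([77, 1358, 21]);
translate([1336, 456, 429]) cube([77, 1358, 21]);
translate([1475, 456, 429]) cube([77, 1358, 21]);
translate([1614, 456, 429]) cube([77, 1358, 21]);
translate([1753, 456, 429]) cube([77, 1358, 21]);
translate([1892, 456, 429]) cube([77, 1358, 21]);
translate([2031, 456, 429]) cube([77, 1358, 21]);
translate([2170, 456, 429]) cube([77, 1358, 21]);
translate([2309, 456, 429]) cube([77, 1358, 21]);


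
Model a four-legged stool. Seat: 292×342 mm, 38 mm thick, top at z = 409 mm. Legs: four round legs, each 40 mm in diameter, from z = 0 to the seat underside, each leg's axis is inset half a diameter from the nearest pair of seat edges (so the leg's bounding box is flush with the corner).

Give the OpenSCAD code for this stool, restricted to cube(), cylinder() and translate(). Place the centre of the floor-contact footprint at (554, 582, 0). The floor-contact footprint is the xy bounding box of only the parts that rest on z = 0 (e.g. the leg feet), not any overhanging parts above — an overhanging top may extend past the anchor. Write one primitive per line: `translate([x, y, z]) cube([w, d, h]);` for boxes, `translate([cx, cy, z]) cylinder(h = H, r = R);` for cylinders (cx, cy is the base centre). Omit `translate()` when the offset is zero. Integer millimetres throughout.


translate([408, 411, 371]) cube([292, 342, 38]);
translate([428, 431, 0]) cylinder(h = 371, r = 20);
translate([680, 431, 0]) cylinder(h = 371, r = 20);
translate([428, 733, 0]) cylinder(h = 371, r = 20);
translate([680, 733, 0]) cylinder(h = 371, r = 20);


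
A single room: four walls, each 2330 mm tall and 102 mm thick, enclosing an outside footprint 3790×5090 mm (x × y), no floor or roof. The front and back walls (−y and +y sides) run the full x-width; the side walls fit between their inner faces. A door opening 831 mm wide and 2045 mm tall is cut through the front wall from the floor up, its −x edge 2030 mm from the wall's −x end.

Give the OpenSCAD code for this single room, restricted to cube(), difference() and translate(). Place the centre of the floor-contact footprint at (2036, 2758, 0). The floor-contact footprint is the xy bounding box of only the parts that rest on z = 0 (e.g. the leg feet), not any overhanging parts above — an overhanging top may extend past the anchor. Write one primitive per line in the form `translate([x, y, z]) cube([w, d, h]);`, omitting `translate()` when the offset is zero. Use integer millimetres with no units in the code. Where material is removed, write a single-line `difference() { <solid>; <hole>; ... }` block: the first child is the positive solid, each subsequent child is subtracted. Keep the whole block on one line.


difference() { translate([141, 213, 0]) cube([3790, 102, 2330]); translate([2171, 213, 0]) cube([831, 102, 2045]); }
translate([141, 5201, 0]) cube([3790, 102, 2330]);
translate([141, 315, 0]) cube([102, 4886, 2330]);
translate([3829, 315, 0]) cube([102, 4886, 2330]);


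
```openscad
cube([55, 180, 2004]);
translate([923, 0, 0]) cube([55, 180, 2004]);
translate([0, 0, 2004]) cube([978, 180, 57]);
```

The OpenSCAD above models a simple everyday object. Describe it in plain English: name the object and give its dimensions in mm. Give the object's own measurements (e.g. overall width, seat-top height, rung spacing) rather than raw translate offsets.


A door frame. The clear opening is 868 mm wide and 2004 mm high. Two 55 mm wide jambs, 180 mm deep, stand either side of the opening from the floor to the top of the opening. A 57 mm thick head sits across the top of both jambs, spanning the full outside width of the frame.


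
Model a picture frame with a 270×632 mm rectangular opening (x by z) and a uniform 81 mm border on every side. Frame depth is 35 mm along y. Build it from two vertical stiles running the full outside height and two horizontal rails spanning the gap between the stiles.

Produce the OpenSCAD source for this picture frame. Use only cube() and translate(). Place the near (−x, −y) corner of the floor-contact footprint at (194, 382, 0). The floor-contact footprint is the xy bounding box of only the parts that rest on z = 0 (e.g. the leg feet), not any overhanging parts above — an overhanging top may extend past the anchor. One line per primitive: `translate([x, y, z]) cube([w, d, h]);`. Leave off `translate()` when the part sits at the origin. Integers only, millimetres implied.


translate([194, 382, 0]) cube([81, 35, 794]);
translate([545, 382, 0]) cube([81, 35, 794]);
translate([275, 382, 0]) cube([270, 35, 81]);
translate([275, 382, 713]) cube([270, 35, 81]);


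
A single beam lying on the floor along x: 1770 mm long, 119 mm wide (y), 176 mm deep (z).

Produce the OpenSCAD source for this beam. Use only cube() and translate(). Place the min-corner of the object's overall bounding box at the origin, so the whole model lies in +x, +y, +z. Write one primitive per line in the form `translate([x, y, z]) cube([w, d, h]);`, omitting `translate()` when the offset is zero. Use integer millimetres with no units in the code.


cube([1770, 119, 176]);


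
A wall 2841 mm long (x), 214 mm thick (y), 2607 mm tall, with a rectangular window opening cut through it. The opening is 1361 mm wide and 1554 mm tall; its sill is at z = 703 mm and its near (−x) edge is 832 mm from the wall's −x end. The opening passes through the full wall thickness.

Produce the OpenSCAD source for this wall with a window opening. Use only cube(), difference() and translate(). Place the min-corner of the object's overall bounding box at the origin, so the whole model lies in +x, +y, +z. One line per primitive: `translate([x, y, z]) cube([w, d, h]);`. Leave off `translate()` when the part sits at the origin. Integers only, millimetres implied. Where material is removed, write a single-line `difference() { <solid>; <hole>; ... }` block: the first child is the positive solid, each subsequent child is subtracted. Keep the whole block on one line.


difference() { cube([2841, 214, 2607]); translate([832, 0, 703]) cube([1361, 214, 1554]); }


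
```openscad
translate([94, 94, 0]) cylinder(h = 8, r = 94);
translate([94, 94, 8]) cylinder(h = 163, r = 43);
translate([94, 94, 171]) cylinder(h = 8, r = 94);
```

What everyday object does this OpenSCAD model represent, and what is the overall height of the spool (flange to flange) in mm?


A spool. The overall height is 179 mm.

Three coaxial cylinders, large–small–large — a spool. Two 8 mm flanges and a 163 mm core give 8 + 163 + 8 = 179 mm.


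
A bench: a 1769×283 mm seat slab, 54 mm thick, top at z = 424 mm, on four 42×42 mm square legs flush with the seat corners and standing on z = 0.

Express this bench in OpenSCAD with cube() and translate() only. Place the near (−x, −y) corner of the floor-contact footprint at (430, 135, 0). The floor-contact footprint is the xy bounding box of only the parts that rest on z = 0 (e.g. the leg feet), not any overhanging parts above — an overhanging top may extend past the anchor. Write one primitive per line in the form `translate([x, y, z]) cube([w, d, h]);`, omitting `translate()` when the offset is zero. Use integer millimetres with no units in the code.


translate([430, 135, 370]) cube([1769, 283, 54]);
translate([430, 135, 0]) cube([42, 42, 370]);
translate([430, 376, 0]) cube([42, 42, 370]);
translate([2157, 135, 0]) cube([42, 42, 370]);
translate([2157, 376, 0]) cube([42, 42, 370]);


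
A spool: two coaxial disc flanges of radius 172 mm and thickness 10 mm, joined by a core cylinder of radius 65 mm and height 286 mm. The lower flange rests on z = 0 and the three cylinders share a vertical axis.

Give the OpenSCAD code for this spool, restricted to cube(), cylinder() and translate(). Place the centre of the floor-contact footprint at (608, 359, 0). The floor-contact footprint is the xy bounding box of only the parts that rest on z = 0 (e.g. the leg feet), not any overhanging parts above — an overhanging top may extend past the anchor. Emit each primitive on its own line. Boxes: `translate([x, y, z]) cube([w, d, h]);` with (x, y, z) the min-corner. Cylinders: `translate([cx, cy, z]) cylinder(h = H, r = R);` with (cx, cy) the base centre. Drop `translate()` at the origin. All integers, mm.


translate([608, 359, 0]) cylinder(h = 10, r = 172);
translate([608, 359, 10]) cylinder(h = 286, r = 65);
translate([608, 359, 296]) cylinder(h = 10, r = 172);


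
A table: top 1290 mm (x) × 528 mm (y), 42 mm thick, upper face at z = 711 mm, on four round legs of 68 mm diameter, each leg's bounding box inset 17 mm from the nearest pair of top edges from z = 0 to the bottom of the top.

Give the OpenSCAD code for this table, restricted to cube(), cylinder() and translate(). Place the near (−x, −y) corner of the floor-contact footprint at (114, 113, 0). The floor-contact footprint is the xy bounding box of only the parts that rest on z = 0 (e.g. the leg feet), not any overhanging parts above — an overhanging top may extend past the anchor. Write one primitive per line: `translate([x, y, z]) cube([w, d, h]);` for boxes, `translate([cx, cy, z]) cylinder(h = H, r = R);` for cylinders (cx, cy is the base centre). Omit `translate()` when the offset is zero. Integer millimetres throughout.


// leg_h = 711 - 42 = 669
translate([97, 96, 669]) cube([1290, 528, 42]);
translate([148, 147, 0]) cylinder(h = 669, r = 34);
translate([1336, 147, 0]) cylinder(h = 669, r = 34);
translate([148, 573, 0]) cylinder(h = 669, r = 34);
translate([1336, 573, 0]) cylinder(h = 669, r = 34);


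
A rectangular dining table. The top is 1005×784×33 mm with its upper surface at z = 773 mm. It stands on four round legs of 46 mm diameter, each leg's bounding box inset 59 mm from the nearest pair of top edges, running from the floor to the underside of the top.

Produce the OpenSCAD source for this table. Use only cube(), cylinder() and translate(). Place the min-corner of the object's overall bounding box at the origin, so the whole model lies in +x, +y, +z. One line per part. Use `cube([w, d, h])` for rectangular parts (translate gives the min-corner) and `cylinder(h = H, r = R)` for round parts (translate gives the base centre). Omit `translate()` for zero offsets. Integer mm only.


translate([0, 0, 740]) cube([1005, 784, 33]);
translate([82, 82, 0]) cylinder(h = 740, r = 23);
translate([923, 82, 0]) cylinder(h = 740, r = 23);
translate([82, 702, 0]) cylinder(h = 740, r = 23);
translate([923, 702, 0]) cylinder(h = 740, r = 23);


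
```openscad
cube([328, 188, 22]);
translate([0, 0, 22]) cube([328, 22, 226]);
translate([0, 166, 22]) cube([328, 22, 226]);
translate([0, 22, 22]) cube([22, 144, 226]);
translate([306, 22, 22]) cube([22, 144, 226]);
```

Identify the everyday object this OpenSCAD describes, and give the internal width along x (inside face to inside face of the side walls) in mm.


An open box. The internal width is 284 mm.

A 328×188 base slab with four walls standing on it — an open box. The base is 328 mm wide and the walls are 22 mm thick, so the internal width is 328 − 2 × 22 = 284 mm.


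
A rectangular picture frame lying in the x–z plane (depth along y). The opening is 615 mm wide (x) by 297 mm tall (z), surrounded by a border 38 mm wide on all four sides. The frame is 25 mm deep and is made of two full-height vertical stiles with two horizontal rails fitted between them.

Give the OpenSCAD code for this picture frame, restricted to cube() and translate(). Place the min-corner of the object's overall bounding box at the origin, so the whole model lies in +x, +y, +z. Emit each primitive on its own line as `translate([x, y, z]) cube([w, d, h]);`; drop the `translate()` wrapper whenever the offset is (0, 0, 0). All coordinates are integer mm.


cube([38, 25, 373]);
translate([653, 0, 0]) cube([38, 25, 373]);
translate([38, 0, 0]) cube([615, 25, 38]);
translate([38, 0, 335]) cube([615, 25, 38]);


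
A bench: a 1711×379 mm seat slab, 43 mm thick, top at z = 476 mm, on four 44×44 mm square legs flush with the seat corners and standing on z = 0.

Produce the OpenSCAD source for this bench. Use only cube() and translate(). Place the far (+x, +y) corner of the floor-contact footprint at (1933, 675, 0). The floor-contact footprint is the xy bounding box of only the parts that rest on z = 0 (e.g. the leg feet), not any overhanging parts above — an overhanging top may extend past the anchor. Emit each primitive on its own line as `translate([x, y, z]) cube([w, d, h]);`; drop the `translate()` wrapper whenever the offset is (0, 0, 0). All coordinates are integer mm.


// leg_h = 476 − 43 = 433
translate([222, 296, 433]) cube([1711, 379, 43]);
translate([222, 296, 0]) cube([44, 44, 433]);
translate([222, 631, 0]) cube([44, 44, 433]);
translate([1889, 296, 0]) cube([44, 44, 433]);
translate([1889, 631, 0]) cube([44, 44, 433]);


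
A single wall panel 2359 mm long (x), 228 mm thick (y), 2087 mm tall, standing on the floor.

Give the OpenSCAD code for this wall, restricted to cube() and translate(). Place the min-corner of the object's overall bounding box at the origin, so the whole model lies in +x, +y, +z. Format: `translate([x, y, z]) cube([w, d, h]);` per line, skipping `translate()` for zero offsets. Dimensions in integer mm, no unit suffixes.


cube([2359, 228, 2087]);


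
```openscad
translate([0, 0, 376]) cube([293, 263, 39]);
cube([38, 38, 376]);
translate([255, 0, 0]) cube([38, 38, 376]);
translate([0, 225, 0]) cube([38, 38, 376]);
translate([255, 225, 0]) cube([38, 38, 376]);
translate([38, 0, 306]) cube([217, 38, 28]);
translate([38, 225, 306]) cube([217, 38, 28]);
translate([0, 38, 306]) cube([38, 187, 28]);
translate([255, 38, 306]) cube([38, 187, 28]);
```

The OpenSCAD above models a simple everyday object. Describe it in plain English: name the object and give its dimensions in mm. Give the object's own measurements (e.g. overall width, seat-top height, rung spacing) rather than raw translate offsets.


A simple wooden stool: a rectangular seat 293 mm (x) by 263 mm (y), 39 mm thick, top face at z = 415 mm, on four square legs, each 38×38 mm in cross-section. The legs rest on z = 0, each flush with a corner of the seat. Four stretchers, 38 mm wide and 28 mm tall, connect adjacent legs with their undersides at z = 306 mm, each running between the inner faces of the legs it joins and aligned with the legs' outer faces on the other axis.


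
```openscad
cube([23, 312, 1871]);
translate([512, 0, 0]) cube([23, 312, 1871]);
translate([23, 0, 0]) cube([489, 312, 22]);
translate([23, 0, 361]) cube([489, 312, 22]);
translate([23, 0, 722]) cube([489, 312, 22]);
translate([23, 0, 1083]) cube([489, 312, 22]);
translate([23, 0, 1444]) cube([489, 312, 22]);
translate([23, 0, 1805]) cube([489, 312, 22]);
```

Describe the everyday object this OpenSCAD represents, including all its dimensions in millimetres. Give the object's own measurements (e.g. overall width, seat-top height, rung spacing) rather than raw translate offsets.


An open bookshelf. Two side panels, each 23 mm thick, 312 mm deep and 1871 mm tall, stand 535 mm apart (outside-to-outside). Between them sit 6 shelves, each 22 mm thick and 312 mm deep, spanning the full gap between the sides. The bottom shelf rests on the floor (its underside at z = 0) and the clear gap between one shelf's top and the next shelf's underside is 339 mm.


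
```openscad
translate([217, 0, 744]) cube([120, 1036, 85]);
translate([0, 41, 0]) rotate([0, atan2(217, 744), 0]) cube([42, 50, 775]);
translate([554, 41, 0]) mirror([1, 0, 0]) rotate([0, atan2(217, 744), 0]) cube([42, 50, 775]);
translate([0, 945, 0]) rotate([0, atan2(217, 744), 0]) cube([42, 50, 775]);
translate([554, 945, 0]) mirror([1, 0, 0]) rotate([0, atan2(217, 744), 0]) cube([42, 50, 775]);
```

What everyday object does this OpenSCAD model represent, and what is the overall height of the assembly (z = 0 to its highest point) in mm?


A sawhorse. The overall height is 829 mm.

A beam across two mirrored pairs of raked legs — a sawhorse. The beam's underside is at z = 744 (matching the legs' vertical rise in atan2(217, 744)) and the beam is 85 mm tall, so its top is at 744 + 85 = 829 mm. The raked legs top out at the beam's underside, so that is the highest point.


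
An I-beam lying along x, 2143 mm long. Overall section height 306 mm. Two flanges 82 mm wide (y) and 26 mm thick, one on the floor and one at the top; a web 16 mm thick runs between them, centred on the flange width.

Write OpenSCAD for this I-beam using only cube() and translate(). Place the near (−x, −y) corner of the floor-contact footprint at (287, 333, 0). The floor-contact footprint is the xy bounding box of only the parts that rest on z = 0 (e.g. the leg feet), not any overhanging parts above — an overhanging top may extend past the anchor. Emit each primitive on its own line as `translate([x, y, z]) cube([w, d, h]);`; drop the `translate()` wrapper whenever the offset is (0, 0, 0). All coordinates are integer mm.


translate([287, 333, 0]) cube([2143, 82, 26]);
translate([287, 366, 26]) cube([2143, 16, 254]);
translate([287, 333, 280]) cube([2143, 82, 26]);


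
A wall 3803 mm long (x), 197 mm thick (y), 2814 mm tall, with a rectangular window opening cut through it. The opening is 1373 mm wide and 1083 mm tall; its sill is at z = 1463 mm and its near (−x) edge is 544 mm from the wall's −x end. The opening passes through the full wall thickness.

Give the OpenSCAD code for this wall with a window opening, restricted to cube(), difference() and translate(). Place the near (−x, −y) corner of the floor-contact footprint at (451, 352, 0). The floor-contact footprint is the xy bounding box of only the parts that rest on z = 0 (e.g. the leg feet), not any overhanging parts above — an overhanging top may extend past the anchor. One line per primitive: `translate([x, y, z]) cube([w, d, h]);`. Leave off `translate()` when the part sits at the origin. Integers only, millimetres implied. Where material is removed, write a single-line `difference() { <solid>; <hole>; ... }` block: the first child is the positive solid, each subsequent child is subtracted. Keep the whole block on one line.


difference() { translate([451, 352, 0]) cube([3803, 197, 2814]); translate([995, 352, 1463]) cube([1373, 197, 1083]); }


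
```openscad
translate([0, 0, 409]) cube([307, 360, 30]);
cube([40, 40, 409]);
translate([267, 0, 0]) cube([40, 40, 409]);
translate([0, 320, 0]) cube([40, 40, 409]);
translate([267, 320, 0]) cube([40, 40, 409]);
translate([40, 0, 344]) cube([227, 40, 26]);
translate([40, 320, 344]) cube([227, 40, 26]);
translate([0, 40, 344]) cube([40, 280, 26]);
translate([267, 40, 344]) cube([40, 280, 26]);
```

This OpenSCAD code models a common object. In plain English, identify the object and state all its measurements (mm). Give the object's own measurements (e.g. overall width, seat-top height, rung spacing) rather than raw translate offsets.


A simple wooden stool: a rectangular seat 307 mm (x) by 360 mm (y), 30 mm thick, top face at z = 439 mm, on four square legs, each 40×40 mm in cross-section. The legs rest on z = 0, each flush with a corner of the seat. Four stretchers, 40 mm wide and 26 mm tall, connect adjacent legs with their undersides at z = 344 mm, each running between the inner faces of the legs it joins and aligned with the legs' outer faces on the other axis.


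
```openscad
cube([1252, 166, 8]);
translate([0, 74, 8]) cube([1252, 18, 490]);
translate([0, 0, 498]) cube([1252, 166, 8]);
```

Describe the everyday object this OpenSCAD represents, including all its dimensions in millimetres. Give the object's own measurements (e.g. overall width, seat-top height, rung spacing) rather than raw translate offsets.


An I-beam lying along x, 1252 mm long. Overall section height 506 mm. Two flanges 166 mm wide (y) and 8 mm thick, one on the floor and one at the top; a web 18 mm thick runs between them, centred on the flange width.


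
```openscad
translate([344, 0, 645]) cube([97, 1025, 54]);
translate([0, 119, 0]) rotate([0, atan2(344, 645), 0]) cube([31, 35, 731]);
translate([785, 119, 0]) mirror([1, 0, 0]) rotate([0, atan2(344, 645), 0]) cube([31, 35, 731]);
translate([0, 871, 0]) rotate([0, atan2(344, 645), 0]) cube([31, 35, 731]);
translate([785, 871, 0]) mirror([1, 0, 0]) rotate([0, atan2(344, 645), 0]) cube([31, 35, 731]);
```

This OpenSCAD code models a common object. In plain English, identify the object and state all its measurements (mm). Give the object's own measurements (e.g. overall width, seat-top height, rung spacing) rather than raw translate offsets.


A sawhorse. A 97×1025×54 mm beam (x, y, z) sits on two A-frame leg pairs. Each pair is two raked legs of 31×35 mm section (35 mm along y) splaying symmetrically in x. Each leg rises 645 mm vertically over 344 mm of horizontal reach and is 731 mm long along its own axis. Every leg's outer bottom edge rests on the floor and its outer top edge meets a bottom edge of the beam — the left legs (tilting toward +x) meet the beam's −x bottom edge, the right legs (their mirror images, tilting toward −x) meet its +x bottom edge — so the leg tops tuck under the beam, the beam's underside is 645 mm above the floor, and the feet are 785 mm apart outside-to-outside with the beam centred between them. The two leg pairs are set in 119 mm from either end of the beam.


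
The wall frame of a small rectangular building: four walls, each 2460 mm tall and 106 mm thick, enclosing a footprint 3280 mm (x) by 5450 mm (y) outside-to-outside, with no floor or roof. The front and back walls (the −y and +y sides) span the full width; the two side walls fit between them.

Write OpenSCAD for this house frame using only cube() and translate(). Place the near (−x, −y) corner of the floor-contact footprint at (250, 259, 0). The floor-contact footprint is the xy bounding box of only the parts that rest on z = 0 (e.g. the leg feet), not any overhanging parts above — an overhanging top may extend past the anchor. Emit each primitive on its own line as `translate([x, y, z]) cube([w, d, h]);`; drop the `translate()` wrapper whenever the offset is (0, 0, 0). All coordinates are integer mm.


translate([250, 259, 0]) cube([3280, 106, 2460]);
translate([250, 5603, 0]) cube([3280, 106, 2460]);
translate([250, 365, 0]) cube([106, 5238, 2460]);
translate([3424, 365, 0]) cube([106, 5238, 2460]);


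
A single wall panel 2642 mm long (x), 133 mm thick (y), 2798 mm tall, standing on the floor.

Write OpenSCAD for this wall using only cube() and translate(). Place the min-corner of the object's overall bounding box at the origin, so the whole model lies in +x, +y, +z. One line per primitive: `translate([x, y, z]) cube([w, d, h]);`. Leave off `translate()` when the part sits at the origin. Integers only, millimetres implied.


cube([2642, 133, 2798]);


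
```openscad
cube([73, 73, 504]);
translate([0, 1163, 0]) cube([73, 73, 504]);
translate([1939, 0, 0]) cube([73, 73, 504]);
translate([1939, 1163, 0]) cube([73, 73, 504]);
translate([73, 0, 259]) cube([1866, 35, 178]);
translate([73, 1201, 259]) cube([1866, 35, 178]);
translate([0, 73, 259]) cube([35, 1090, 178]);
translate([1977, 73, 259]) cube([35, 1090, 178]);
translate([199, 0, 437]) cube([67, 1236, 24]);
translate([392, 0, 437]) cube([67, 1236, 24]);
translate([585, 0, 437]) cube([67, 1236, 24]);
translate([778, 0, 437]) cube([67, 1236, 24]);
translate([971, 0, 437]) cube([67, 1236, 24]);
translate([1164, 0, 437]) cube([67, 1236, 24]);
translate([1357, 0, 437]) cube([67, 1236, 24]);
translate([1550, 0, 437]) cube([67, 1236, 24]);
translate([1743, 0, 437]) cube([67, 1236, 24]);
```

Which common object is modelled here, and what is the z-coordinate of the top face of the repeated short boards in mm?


A bed frame. The slat-top height is 461 mm.

Four posts, four rails, and a row of slats — a bed frame. Slats sit on the rails at z = 259 + 178 = 437; with slat thickness 24, the top is 461 mm.


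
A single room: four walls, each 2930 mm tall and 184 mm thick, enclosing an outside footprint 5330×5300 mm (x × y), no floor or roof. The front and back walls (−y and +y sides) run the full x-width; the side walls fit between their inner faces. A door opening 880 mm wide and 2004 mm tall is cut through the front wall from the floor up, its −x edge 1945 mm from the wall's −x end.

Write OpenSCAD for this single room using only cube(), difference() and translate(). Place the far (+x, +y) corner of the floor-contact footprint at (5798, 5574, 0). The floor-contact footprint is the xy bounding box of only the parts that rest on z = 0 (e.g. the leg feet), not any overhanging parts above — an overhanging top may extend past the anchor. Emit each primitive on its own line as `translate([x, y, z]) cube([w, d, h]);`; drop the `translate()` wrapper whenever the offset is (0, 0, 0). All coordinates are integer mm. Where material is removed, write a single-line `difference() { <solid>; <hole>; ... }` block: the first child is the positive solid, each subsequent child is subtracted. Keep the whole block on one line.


difference() { translate([468, 274, 0]) cube([5330, 184, 2930]); translate([2413, 274, 0]) cube([880, 184, 2004]); }
translate([468, 5390, 0]) cube([5330, 184, 2930]);
translate([468, 458, 0]) cube([184, 4932, 2930]);
translate([5614, 458, 0]) cube([184, 4932, 2930]);


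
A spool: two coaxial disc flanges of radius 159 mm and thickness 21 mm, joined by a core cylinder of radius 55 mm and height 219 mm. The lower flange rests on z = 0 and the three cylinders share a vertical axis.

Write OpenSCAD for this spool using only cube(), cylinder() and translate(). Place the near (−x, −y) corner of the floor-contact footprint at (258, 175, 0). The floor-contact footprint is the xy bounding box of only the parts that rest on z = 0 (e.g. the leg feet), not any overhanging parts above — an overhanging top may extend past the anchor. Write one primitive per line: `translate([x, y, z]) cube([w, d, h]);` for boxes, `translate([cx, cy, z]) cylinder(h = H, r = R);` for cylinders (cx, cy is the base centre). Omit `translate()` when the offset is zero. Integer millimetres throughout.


translate([417, 334, 0]) cylinder(h = 21, r = 159);
translate([417, 334, 21]) cylinder(h = 219, r = 55);
translate([417, 334, 240]) cylinder(h = 21, r = 159);


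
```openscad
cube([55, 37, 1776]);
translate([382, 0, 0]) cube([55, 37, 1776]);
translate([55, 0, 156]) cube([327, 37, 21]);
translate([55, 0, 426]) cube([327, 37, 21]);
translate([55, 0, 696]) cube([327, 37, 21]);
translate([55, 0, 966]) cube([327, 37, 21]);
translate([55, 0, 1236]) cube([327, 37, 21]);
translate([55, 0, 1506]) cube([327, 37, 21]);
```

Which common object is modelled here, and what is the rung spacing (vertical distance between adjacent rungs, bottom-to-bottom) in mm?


A ladder. The rung spacing is 270 mm.

Two tall 55×37 posts with 6 short bars between them — a ladder. Adjacent rungs sit at z = 156 and z = 426, so the spacing is 426 − 156 = 270 mm.
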